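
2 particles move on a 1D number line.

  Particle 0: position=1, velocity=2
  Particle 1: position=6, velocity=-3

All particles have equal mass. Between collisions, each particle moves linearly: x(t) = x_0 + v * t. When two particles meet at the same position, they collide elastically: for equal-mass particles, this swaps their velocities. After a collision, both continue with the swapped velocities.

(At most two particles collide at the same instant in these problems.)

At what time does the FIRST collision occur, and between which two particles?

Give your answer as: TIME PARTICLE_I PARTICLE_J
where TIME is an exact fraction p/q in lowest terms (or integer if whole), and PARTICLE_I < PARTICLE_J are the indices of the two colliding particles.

Pair (0,1): pos 1,6 vel 2,-3 -> gap=5, closing at 5/unit, collide at t=1
Earliest collision: t=1 between 0 and 1

Answer: 1 0 1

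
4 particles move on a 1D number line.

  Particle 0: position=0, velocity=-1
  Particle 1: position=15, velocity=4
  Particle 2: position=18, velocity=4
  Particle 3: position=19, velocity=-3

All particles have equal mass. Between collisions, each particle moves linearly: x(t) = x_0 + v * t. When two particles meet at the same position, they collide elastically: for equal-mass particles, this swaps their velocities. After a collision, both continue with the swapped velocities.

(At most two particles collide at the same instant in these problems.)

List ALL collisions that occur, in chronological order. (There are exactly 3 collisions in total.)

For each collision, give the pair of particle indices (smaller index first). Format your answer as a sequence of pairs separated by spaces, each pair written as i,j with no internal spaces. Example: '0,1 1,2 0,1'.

Answer: 2,3 1,2 0,1

Derivation:
Collision at t=1/7: particles 2 and 3 swap velocities; positions: p0=-1/7 p1=109/7 p2=130/7 p3=130/7; velocities now: v0=-1 v1=4 v2=-3 v3=4
Collision at t=4/7: particles 1 and 2 swap velocities; positions: p0=-4/7 p1=121/7 p2=121/7 p3=142/7; velocities now: v0=-1 v1=-3 v2=4 v3=4
Collision at t=19/2: particles 0 and 1 swap velocities; positions: p0=-19/2 p1=-19/2 p2=53 p3=56; velocities now: v0=-3 v1=-1 v2=4 v3=4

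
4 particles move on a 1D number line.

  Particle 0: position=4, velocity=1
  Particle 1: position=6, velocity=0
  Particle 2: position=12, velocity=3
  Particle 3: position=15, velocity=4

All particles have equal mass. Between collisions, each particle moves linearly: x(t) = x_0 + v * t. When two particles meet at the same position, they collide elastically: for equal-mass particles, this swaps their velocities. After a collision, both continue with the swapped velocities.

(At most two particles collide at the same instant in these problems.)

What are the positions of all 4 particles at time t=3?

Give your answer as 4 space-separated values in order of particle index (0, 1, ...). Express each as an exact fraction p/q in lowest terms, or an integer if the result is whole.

Answer: 6 7 21 27

Derivation:
Collision at t=2: particles 0 and 1 swap velocities; positions: p0=6 p1=6 p2=18 p3=23; velocities now: v0=0 v1=1 v2=3 v3=4
Advance to t=3 (no further collisions before then); velocities: v0=0 v1=1 v2=3 v3=4; positions = 6 7 21 27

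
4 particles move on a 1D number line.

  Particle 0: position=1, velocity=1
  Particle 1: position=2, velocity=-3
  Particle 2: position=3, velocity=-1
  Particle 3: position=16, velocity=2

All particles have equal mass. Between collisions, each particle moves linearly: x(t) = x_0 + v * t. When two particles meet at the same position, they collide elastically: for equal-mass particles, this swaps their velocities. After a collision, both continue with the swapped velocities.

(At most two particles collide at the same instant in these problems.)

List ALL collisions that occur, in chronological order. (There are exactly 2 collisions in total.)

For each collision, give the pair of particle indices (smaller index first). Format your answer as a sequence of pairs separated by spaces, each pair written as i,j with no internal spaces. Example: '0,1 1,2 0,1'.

Collision at t=1/4: particles 0 and 1 swap velocities; positions: p0=5/4 p1=5/4 p2=11/4 p3=33/2; velocities now: v0=-3 v1=1 v2=-1 v3=2
Collision at t=1: particles 1 and 2 swap velocities; positions: p0=-1 p1=2 p2=2 p3=18; velocities now: v0=-3 v1=-1 v2=1 v3=2

Answer: 0,1 1,2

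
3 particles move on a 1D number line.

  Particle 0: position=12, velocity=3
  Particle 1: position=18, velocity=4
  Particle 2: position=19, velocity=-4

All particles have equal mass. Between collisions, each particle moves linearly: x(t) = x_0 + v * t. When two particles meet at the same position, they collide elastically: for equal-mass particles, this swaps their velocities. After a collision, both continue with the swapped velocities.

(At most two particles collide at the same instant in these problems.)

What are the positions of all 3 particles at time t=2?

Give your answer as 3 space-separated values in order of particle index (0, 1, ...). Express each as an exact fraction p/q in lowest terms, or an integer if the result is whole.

Collision at t=1/8: particles 1 and 2 swap velocities; positions: p0=99/8 p1=37/2 p2=37/2; velocities now: v0=3 v1=-4 v2=4
Collision at t=1: particles 0 and 1 swap velocities; positions: p0=15 p1=15 p2=22; velocities now: v0=-4 v1=3 v2=4
Advance to t=2 (no further collisions before then); velocities: v0=-4 v1=3 v2=4; positions = 11 18 26

Answer: 11 18 26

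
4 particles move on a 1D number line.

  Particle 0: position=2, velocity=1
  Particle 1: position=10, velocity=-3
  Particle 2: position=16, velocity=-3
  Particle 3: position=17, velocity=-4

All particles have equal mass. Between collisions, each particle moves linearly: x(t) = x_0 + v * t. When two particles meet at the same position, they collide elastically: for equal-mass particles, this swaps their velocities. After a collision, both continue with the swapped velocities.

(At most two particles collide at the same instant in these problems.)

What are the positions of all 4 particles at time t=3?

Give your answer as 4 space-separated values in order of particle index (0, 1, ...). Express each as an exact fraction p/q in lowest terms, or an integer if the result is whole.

Answer: 1 5 5 7

Derivation:
Collision at t=1: particles 2 and 3 swap velocities; positions: p0=3 p1=7 p2=13 p3=13; velocities now: v0=1 v1=-3 v2=-4 v3=-3
Collision at t=2: particles 0 and 1 swap velocities; positions: p0=4 p1=4 p2=9 p3=10; velocities now: v0=-3 v1=1 v2=-4 v3=-3
Collision at t=3: particles 1 and 2 swap velocities; positions: p0=1 p1=5 p2=5 p3=7; velocities now: v0=-3 v1=-4 v2=1 v3=-3
Advance to t=3 (no further collisions before then); velocities: v0=-3 v1=-4 v2=1 v3=-3; positions = 1 5 5 7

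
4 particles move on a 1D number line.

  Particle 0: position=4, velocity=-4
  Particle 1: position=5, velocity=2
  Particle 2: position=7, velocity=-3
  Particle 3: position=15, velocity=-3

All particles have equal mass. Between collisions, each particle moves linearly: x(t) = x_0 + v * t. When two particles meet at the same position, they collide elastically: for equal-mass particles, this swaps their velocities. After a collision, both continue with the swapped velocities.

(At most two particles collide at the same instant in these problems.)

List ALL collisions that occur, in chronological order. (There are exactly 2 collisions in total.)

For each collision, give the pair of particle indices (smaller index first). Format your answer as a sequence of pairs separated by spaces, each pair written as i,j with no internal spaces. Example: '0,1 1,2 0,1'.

Collision at t=2/5: particles 1 and 2 swap velocities; positions: p0=12/5 p1=29/5 p2=29/5 p3=69/5; velocities now: v0=-4 v1=-3 v2=2 v3=-3
Collision at t=2: particles 2 and 3 swap velocities; positions: p0=-4 p1=1 p2=9 p3=9; velocities now: v0=-4 v1=-3 v2=-3 v3=2

Answer: 1,2 2,3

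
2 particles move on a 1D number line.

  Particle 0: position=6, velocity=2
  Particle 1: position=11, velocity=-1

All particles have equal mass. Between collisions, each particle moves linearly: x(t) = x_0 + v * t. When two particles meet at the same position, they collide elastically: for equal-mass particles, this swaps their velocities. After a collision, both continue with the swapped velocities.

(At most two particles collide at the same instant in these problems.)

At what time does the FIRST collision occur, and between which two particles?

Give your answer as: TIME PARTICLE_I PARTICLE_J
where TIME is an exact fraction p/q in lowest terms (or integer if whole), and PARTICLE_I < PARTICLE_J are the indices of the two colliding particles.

Pair (0,1): pos 6,11 vel 2,-1 -> gap=5, closing at 3/unit, collide at t=5/3
Earliest collision: t=5/3 between 0 and 1

Answer: 5/3 0 1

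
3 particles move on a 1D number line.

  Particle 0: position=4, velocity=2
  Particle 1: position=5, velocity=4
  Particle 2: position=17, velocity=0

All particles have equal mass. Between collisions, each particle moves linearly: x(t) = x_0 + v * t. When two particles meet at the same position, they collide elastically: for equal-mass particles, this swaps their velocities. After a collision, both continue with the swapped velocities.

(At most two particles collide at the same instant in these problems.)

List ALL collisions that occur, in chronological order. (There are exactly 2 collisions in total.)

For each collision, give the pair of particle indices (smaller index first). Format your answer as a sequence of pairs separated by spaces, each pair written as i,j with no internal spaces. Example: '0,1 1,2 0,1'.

Collision at t=3: particles 1 and 2 swap velocities; positions: p0=10 p1=17 p2=17; velocities now: v0=2 v1=0 v2=4
Collision at t=13/2: particles 0 and 1 swap velocities; positions: p0=17 p1=17 p2=31; velocities now: v0=0 v1=2 v2=4

Answer: 1,2 0,1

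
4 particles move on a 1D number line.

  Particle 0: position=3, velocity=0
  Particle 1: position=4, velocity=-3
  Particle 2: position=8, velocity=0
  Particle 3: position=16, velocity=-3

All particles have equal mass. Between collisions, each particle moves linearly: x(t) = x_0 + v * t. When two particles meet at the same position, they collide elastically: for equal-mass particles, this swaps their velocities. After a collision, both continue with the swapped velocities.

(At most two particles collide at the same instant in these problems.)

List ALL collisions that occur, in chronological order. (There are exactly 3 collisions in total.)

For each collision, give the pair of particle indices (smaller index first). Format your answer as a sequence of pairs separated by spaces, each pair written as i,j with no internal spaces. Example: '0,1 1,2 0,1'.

Collision at t=1/3: particles 0 and 1 swap velocities; positions: p0=3 p1=3 p2=8 p3=15; velocities now: v0=-3 v1=0 v2=0 v3=-3
Collision at t=8/3: particles 2 and 3 swap velocities; positions: p0=-4 p1=3 p2=8 p3=8; velocities now: v0=-3 v1=0 v2=-3 v3=0
Collision at t=13/3: particles 1 and 2 swap velocities; positions: p0=-9 p1=3 p2=3 p3=8; velocities now: v0=-3 v1=-3 v2=0 v3=0

Answer: 0,1 2,3 1,2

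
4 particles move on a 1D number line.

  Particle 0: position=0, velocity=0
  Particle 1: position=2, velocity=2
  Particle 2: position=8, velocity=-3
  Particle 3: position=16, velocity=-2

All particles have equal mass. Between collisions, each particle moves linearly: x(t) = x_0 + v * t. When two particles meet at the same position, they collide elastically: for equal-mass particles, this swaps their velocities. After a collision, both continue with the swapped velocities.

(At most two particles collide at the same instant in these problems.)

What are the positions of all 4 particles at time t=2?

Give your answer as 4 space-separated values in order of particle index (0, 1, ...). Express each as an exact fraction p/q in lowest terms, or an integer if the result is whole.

Answer: 0 2 6 12

Derivation:
Collision at t=6/5: particles 1 and 2 swap velocities; positions: p0=0 p1=22/5 p2=22/5 p3=68/5; velocities now: v0=0 v1=-3 v2=2 v3=-2
Advance to t=2 (no further collisions before then); velocities: v0=0 v1=-3 v2=2 v3=-2; positions = 0 2 6 12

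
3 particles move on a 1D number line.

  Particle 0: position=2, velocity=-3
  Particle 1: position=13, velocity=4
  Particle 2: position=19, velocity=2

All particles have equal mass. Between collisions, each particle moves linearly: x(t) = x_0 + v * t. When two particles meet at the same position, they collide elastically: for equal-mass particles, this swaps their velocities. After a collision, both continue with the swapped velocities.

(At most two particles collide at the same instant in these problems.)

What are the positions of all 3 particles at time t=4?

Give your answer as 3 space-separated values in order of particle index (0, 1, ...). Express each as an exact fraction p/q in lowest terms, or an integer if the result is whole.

Collision at t=3: particles 1 and 2 swap velocities; positions: p0=-7 p1=25 p2=25; velocities now: v0=-3 v1=2 v2=4
Advance to t=4 (no further collisions before then); velocities: v0=-3 v1=2 v2=4; positions = -10 27 29

Answer: -10 27 29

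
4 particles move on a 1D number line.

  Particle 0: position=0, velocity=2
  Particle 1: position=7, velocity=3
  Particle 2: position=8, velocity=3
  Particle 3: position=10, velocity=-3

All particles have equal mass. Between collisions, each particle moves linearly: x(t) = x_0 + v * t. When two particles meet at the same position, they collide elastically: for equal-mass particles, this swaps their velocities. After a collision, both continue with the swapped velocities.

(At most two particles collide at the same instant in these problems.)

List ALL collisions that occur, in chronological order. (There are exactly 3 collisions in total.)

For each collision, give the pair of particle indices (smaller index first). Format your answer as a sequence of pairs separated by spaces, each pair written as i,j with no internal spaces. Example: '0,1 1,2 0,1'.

Answer: 2,3 1,2 0,1

Derivation:
Collision at t=1/3: particles 2 and 3 swap velocities; positions: p0=2/3 p1=8 p2=9 p3=9; velocities now: v0=2 v1=3 v2=-3 v3=3
Collision at t=1/2: particles 1 and 2 swap velocities; positions: p0=1 p1=17/2 p2=17/2 p3=19/2; velocities now: v0=2 v1=-3 v2=3 v3=3
Collision at t=2: particles 0 and 1 swap velocities; positions: p0=4 p1=4 p2=13 p3=14; velocities now: v0=-3 v1=2 v2=3 v3=3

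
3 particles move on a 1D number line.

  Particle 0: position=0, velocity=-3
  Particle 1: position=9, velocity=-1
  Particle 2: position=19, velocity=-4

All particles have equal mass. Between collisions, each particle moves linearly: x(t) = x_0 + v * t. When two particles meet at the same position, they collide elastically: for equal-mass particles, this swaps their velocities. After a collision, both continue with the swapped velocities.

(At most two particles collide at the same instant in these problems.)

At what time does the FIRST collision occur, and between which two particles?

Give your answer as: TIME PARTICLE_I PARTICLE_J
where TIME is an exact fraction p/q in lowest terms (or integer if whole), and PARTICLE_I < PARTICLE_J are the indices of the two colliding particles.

Pair (0,1): pos 0,9 vel -3,-1 -> not approaching (rel speed -2 <= 0)
Pair (1,2): pos 9,19 vel -1,-4 -> gap=10, closing at 3/unit, collide at t=10/3
Earliest collision: t=10/3 between 1 and 2

Answer: 10/3 1 2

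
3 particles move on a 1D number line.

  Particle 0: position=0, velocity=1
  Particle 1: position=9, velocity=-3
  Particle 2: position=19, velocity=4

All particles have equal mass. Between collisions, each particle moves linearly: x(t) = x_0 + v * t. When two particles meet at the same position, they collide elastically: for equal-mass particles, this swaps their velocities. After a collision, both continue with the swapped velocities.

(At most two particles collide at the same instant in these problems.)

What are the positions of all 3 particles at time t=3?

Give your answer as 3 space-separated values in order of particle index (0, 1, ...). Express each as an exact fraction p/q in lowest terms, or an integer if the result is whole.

Answer: 0 3 31

Derivation:
Collision at t=9/4: particles 0 and 1 swap velocities; positions: p0=9/4 p1=9/4 p2=28; velocities now: v0=-3 v1=1 v2=4
Advance to t=3 (no further collisions before then); velocities: v0=-3 v1=1 v2=4; positions = 0 3 31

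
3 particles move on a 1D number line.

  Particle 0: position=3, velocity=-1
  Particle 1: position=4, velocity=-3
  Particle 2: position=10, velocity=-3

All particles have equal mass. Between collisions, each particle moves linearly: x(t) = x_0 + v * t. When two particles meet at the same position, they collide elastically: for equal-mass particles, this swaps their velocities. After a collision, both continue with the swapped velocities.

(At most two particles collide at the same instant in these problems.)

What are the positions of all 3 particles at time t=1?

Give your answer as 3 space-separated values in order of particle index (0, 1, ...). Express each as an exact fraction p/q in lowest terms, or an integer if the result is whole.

Answer: 1 2 7

Derivation:
Collision at t=1/2: particles 0 and 1 swap velocities; positions: p0=5/2 p1=5/2 p2=17/2; velocities now: v0=-3 v1=-1 v2=-3
Advance to t=1 (no further collisions before then); velocities: v0=-3 v1=-1 v2=-3; positions = 1 2 7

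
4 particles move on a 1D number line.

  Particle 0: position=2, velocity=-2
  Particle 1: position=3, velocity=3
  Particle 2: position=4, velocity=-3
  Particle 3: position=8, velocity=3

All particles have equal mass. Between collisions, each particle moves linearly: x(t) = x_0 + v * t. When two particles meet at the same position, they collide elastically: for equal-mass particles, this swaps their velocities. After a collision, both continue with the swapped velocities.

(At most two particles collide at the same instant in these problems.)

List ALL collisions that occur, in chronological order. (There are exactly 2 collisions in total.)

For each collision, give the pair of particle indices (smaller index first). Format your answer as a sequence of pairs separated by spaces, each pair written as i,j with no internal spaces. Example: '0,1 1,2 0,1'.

Collision at t=1/6: particles 1 and 2 swap velocities; positions: p0=5/3 p1=7/2 p2=7/2 p3=17/2; velocities now: v0=-2 v1=-3 v2=3 v3=3
Collision at t=2: particles 0 and 1 swap velocities; positions: p0=-2 p1=-2 p2=9 p3=14; velocities now: v0=-3 v1=-2 v2=3 v3=3

Answer: 1,2 0,1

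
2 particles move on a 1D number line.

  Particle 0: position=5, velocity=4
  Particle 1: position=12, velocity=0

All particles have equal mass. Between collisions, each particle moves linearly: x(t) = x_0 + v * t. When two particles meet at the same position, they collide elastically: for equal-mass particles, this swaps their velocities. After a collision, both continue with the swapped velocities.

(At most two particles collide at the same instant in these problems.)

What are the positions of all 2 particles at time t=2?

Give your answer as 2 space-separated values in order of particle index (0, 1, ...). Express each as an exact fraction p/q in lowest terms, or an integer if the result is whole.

Answer: 12 13

Derivation:
Collision at t=7/4: particles 0 and 1 swap velocities; positions: p0=12 p1=12; velocities now: v0=0 v1=4
Advance to t=2 (no further collisions before then); velocities: v0=0 v1=4; positions = 12 13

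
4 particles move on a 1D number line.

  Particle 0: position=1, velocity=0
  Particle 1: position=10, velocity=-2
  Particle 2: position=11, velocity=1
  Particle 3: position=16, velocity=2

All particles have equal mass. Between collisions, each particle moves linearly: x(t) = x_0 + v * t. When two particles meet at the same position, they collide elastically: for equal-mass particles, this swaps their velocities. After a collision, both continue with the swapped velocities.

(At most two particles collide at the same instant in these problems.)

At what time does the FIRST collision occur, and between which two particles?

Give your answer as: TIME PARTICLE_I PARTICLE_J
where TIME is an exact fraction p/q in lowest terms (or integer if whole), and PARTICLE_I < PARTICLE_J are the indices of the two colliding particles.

Pair (0,1): pos 1,10 vel 0,-2 -> gap=9, closing at 2/unit, collide at t=9/2
Pair (1,2): pos 10,11 vel -2,1 -> not approaching (rel speed -3 <= 0)
Pair (2,3): pos 11,16 vel 1,2 -> not approaching (rel speed -1 <= 0)
Earliest collision: t=9/2 between 0 and 1

Answer: 9/2 0 1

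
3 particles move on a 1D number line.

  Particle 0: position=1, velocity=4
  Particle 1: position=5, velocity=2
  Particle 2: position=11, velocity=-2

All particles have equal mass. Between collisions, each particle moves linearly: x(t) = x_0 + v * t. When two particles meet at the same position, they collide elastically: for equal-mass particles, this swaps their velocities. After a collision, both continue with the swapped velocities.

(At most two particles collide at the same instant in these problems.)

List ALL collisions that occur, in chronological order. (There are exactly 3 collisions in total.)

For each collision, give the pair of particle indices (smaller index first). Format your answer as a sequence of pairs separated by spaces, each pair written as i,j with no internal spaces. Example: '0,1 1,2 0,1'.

Collision at t=3/2: particles 1 and 2 swap velocities; positions: p0=7 p1=8 p2=8; velocities now: v0=4 v1=-2 v2=2
Collision at t=5/3: particles 0 and 1 swap velocities; positions: p0=23/3 p1=23/3 p2=25/3; velocities now: v0=-2 v1=4 v2=2
Collision at t=2: particles 1 and 2 swap velocities; positions: p0=7 p1=9 p2=9; velocities now: v0=-2 v1=2 v2=4

Answer: 1,2 0,1 1,2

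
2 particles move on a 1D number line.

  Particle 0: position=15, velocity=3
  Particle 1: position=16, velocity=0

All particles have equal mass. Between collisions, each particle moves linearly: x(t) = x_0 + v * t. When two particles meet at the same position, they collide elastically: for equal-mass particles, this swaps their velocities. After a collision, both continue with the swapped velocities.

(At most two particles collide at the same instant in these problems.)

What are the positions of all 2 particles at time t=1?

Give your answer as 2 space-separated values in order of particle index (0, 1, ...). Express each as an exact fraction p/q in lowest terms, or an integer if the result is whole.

Answer: 16 18

Derivation:
Collision at t=1/3: particles 0 and 1 swap velocities; positions: p0=16 p1=16; velocities now: v0=0 v1=3
Advance to t=1 (no further collisions before then); velocities: v0=0 v1=3; positions = 16 18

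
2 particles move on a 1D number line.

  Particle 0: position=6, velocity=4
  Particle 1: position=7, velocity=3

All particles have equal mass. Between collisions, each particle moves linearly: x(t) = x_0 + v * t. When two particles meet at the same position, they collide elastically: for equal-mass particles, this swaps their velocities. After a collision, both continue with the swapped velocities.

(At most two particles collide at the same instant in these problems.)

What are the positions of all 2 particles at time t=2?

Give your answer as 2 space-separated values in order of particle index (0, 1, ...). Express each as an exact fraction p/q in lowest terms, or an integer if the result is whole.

Collision at t=1: particles 0 and 1 swap velocities; positions: p0=10 p1=10; velocities now: v0=3 v1=4
Advance to t=2 (no further collisions before then); velocities: v0=3 v1=4; positions = 13 14

Answer: 13 14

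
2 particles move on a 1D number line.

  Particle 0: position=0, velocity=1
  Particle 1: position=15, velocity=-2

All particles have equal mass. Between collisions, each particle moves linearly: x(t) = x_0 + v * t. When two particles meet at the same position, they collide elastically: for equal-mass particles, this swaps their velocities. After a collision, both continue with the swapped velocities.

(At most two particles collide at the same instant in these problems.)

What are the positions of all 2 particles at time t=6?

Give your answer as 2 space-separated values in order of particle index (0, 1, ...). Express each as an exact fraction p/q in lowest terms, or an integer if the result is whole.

Collision at t=5: particles 0 and 1 swap velocities; positions: p0=5 p1=5; velocities now: v0=-2 v1=1
Advance to t=6 (no further collisions before then); velocities: v0=-2 v1=1; positions = 3 6

Answer: 3 6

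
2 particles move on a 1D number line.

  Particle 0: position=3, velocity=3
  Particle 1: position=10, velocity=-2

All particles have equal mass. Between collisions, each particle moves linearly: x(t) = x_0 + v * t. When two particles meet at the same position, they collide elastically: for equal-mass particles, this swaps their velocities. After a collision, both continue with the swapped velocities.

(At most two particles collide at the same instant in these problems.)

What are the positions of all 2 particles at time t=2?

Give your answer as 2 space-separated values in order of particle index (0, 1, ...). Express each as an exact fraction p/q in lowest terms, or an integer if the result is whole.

Answer: 6 9

Derivation:
Collision at t=7/5: particles 0 and 1 swap velocities; positions: p0=36/5 p1=36/5; velocities now: v0=-2 v1=3
Advance to t=2 (no further collisions before then); velocities: v0=-2 v1=3; positions = 6 9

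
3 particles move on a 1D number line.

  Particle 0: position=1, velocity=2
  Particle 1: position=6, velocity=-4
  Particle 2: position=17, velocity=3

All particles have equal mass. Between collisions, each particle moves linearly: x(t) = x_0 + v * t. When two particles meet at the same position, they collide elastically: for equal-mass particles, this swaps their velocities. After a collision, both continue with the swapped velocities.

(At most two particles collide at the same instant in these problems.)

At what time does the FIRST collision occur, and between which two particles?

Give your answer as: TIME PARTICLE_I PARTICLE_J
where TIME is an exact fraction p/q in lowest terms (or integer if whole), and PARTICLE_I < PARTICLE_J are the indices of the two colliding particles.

Answer: 5/6 0 1

Derivation:
Pair (0,1): pos 1,6 vel 2,-4 -> gap=5, closing at 6/unit, collide at t=5/6
Pair (1,2): pos 6,17 vel -4,3 -> not approaching (rel speed -7 <= 0)
Earliest collision: t=5/6 between 0 and 1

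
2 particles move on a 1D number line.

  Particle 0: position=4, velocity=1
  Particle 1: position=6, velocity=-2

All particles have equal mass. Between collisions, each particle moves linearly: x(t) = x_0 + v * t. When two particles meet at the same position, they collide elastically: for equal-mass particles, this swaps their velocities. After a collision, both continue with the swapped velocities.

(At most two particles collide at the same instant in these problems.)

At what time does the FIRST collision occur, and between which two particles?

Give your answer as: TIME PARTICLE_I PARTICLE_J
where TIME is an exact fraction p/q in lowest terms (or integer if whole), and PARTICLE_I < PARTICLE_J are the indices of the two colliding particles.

Pair (0,1): pos 4,6 vel 1,-2 -> gap=2, closing at 3/unit, collide at t=2/3
Earliest collision: t=2/3 between 0 and 1

Answer: 2/3 0 1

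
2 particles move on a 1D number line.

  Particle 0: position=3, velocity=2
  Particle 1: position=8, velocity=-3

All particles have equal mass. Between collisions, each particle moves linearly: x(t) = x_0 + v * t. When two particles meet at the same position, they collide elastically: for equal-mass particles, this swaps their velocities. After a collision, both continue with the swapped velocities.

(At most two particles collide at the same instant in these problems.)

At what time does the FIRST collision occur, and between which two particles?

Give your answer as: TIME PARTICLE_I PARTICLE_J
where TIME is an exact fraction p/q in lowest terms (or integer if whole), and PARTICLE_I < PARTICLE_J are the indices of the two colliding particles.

Pair (0,1): pos 3,8 vel 2,-3 -> gap=5, closing at 5/unit, collide at t=1
Earliest collision: t=1 between 0 and 1

Answer: 1 0 1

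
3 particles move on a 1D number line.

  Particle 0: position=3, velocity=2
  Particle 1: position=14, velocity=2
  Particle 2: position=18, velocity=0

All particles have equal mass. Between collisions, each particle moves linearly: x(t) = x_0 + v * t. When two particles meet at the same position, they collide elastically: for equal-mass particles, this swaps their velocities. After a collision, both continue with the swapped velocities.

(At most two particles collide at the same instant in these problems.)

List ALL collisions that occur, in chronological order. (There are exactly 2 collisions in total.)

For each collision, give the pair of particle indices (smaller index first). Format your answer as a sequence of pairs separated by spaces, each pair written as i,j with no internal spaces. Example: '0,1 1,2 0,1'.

Collision at t=2: particles 1 and 2 swap velocities; positions: p0=7 p1=18 p2=18; velocities now: v0=2 v1=0 v2=2
Collision at t=15/2: particles 0 and 1 swap velocities; positions: p0=18 p1=18 p2=29; velocities now: v0=0 v1=2 v2=2

Answer: 1,2 0,1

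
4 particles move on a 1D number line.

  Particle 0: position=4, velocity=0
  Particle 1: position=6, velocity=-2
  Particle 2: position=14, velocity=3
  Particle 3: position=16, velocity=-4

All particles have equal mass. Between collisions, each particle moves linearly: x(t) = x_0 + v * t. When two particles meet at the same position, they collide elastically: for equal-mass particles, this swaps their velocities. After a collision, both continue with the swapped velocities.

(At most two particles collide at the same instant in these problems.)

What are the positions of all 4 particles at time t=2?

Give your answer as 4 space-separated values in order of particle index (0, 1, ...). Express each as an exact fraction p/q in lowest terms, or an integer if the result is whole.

Answer: 2 4 8 20

Derivation:
Collision at t=2/7: particles 2 and 3 swap velocities; positions: p0=4 p1=38/7 p2=104/7 p3=104/7; velocities now: v0=0 v1=-2 v2=-4 v3=3
Collision at t=1: particles 0 and 1 swap velocities; positions: p0=4 p1=4 p2=12 p3=17; velocities now: v0=-2 v1=0 v2=-4 v3=3
Advance to t=2 (no further collisions before then); velocities: v0=-2 v1=0 v2=-4 v3=3; positions = 2 4 8 20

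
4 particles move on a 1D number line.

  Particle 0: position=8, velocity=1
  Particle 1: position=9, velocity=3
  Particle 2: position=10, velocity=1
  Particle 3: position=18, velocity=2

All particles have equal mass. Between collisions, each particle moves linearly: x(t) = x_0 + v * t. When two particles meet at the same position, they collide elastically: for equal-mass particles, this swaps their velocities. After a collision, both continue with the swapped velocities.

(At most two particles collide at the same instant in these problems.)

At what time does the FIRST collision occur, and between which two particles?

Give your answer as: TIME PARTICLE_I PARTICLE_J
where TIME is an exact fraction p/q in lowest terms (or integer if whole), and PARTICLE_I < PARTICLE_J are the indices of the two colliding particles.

Pair (0,1): pos 8,9 vel 1,3 -> not approaching (rel speed -2 <= 0)
Pair (1,2): pos 9,10 vel 3,1 -> gap=1, closing at 2/unit, collide at t=1/2
Pair (2,3): pos 10,18 vel 1,2 -> not approaching (rel speed -1 <= 0)
Earliest collision: t=1/2 between 1 and 2

Answer: 1/2 1 2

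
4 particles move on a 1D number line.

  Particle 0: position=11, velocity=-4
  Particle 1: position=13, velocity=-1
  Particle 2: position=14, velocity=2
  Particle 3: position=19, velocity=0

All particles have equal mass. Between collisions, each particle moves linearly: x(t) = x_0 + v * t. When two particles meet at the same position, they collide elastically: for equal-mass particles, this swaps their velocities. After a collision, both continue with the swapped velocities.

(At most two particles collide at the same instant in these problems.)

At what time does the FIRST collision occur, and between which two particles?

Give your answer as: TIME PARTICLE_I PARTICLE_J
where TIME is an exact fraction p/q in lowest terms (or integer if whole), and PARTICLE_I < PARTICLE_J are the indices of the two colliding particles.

Answer: 5/2 2 3

Derivation:
Pair (0,1): pos 11,13 vel -4,-1 -> not approaching (rel speed -3 <= 0)
Pair (1,2): pos 13,14 vel -1,2 -> not approaching (rel speed -3 <= 0)
Pair (2,3): pos 14,19 vel 2,0 -> gap=5, closing at 2/unit, collide at t=5/2
Earliest collision: t=5/2 between 2 and 3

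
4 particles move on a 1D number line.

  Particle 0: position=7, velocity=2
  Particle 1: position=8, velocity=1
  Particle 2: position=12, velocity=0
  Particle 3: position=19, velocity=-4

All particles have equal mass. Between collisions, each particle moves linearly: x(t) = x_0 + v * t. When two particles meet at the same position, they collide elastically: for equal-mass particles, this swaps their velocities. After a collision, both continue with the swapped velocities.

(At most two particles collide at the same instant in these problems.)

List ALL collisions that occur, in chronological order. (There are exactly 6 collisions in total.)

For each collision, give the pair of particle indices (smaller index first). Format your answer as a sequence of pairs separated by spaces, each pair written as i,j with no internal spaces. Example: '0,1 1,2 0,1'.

Answer: 0,1 2,3 1,2 0,1 2,3 1,2

Derivation:
Collision at t=1: particles 0 and 1 swap velocities; positions: p0=9 p1=9 p2=12 p3=15; velocities now: v0=1 v1=2 v2=0 v3=-4
Collision at t=7/4: particles 2 and 3 swap velocities; positions: p0=39/4 p1=21/2 p2=12 p3=12; velocities now: v0=1 v1=2 v2=-4 v3=0
Collision at t=2: particles 1 and 2 swap velocities; positions: p0=10 p1=11 p2=11 p3=12; velocities now: v0=1 v1=-4 v2=2 v3=0
Collision at t=11/5: particles 0 and 1 swap velocities; positions: p0=51/5 p1=51/5 p2=57/5 p3=12; velocities now: v0=-4 v1=1 v2=2 v3=0
Collision at t=5/2: particles 2 and 3 swap velocities; positions: p0=9 p1=21/2 p2=12 p3=12; velocities now: v0=-4 v1=1 v2=0 v3=2
Collision at t=4: particles 1 and 2 swap velocities; positions: p0=3 p1=12 p2=12 p3=15; velocities now: v0=-4 v1=0 v2=1 v3=2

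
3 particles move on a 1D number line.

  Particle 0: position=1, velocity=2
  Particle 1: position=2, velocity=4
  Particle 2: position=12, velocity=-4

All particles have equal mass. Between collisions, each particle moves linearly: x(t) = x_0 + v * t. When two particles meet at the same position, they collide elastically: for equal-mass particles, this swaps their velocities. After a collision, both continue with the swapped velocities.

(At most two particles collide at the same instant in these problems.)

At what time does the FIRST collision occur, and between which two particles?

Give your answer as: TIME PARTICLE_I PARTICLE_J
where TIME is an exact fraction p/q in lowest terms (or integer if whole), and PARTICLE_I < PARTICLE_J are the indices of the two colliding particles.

Answer: 5/4 1 2

Derivation:
Pair (0,1): pos 1,2 vel 2,4 -> not approaching (rel speed -2 <= 0)
Pair (1,2): pos 2,12 vel 4,-4 -> gap=10, closing at 8/unit, collide at t=5/4
Earliest collision: t=5/4 between 1 and 2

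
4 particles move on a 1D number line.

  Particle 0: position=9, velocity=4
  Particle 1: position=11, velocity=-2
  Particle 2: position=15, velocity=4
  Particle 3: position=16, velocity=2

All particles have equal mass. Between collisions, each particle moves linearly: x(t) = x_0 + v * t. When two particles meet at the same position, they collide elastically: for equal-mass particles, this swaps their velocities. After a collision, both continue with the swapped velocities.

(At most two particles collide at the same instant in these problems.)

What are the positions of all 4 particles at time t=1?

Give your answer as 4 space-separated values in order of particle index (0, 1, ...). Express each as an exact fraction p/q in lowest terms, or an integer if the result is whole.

Collision at t=1/3: particles 0 and 1 swap velocities; positions: p0=31/3 p1=31/3 p2=49/3 p3=50/3; velocities now: v0=-2 v1=4 v2=4 v3=2
Collision at t=1/2: particles 2 and 3 swap velocities; positions: p0=10 p1=11 p2=17 p3=17; velocities now: v0=-2 v1=4 v2=2 v3=4
Advance to t=1 (no further collisions before then); velocities: v0=-2 v1=4 v2=2 v3=4; positions = 9 13 18 19

Answer: 9 13 18 19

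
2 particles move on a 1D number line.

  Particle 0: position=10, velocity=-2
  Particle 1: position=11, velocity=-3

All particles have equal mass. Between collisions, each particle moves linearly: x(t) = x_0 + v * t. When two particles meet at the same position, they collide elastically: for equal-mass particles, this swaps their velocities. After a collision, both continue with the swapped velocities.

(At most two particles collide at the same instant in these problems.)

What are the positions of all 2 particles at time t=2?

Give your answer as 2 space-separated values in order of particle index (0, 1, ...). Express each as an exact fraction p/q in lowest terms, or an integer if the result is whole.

Collision at t=1: particles 0 and 1 swap velocities; positions: p0=8 p1=8; velocities now: v0=-3 v1=-2
Advance to t=2 (no further collisions before then); velocities: v0=-3 v1=-2; positions = 5 6

Answer: 5 6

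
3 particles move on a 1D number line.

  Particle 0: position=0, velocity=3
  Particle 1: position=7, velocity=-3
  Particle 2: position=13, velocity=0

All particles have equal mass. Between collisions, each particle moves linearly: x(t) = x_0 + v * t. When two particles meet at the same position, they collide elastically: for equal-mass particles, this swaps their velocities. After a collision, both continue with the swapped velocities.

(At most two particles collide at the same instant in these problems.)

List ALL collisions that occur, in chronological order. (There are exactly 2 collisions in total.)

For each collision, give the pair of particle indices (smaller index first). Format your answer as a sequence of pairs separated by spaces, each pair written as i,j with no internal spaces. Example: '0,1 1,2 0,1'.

Answer: 0,1 1,2

Derivation:
Collision at t=7/6: particles 0 and 1 swap velocities; positions: p0=7/2 p1=7/2 p2=13; velocities now: v0=-3 v1=3 v2=0
Collision at t=13/3: particles 1 and 2 swap velocities; positions: p0=-6 p1=13 p2=13; velocities now: v0=-3 v1=0 v2=3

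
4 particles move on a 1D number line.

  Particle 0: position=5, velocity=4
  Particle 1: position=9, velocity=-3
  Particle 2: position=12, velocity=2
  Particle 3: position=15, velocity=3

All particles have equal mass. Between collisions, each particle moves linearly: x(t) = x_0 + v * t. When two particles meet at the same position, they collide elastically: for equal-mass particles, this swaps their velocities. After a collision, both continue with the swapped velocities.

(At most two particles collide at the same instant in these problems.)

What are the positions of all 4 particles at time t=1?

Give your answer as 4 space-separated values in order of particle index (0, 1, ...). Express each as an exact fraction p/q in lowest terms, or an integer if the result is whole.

Collision at t=4/7: particles 0 and 1 swap velocities; positions: p0=51/7 p1=51/7 p2=92/7 p3=117/7; velocities now: v0=-3 v1=4 v2=2 v3=3
Advance to t=1 (no further collisions before then); velocities: v0=-3 v1=4 v2=2 v3=3; positions = 6 9 14 18

Answer: 6 9 14 18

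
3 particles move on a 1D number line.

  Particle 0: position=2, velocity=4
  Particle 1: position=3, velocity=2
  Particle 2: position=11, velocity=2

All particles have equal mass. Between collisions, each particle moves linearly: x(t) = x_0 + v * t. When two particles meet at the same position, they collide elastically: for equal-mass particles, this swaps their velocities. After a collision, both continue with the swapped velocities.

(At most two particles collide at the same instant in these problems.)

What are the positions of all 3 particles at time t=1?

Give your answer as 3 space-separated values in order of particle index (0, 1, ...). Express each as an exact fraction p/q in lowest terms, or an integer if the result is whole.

Answer: 5 6 13

Derivation:
Collision at t=1/2: particles 0 and 1 swap velocities; positions: p0=4 p1=4 p2=12; velocities now: v0=2 v1=4 v2=2
Advance to t=1 (no further collisions before then); velocities: v0=2 v1=4 v2=2; positions = 5 6 13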